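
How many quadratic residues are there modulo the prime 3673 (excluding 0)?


For prime p, the number of non-zero quadratic residues is (p-1)/2.
= (3673-1)/2
= 1836

1836


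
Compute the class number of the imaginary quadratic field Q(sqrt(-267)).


K = Q(sqrt(-267)). d mod 4 = 1, so D = disc(K) = d = -267
h(K) equals the number of primitive reduced positive-definite forms (a, b, c) = a*x^2 + b*x*y + c*y^2 with b^2 - 4ac = D,
where reduced means |b| <= a <= c, with b >= 0 whenever |b| = a or a = c, and primitive means gcd(a, b, c) = 1.
Reduced forces 3a^2 <= |D| = 267, so 1 <= a <= 9; b must have the parity of D, and c = (b^2 - D)/(4a) must be an integer >= a.
Enumerate a = 1..9, b in [-a, a]:
  a=1: (1, 1, 67)  [1]
  a=2: none
  a=3: (3, 3, 23)  [1]
  a=4..9: none
Total reduced forms: 1 + 1 = 2
h = 2

2


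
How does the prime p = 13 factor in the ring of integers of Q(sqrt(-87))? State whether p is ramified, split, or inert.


K = Q(sqrt(-87)). Since d mod 4 = 1, disc(K) = -87.
Check p | disc: -87 mod 13 = 4.
p does not divide disc. Compute Legendre symbol (d/p):
4^((13-1)/2) mod 13 = 1
(d/p) = 1, so p splits: (p) = P*P' with e=1, f=1, g=2.
Therefore p is split.

split


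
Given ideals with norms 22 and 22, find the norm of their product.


N(IJ) = N(I) * N(J)
= 22 * 22
= 484

484


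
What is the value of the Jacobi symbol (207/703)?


Compute (207/703) via quadratic reciprocity:
  reciprocity: (207/703) -> -(703/207)
  reduce: (82/207)
  pull out 2: (2/207) = +1  (since 207 mod 8 = 7)
  reciprocity: (41/207) -> +(207/41)
  reduce: (2/41)
  pull out 2: (2/41) = +1  (since 41 mod 8 = 1)
  (1/41) = 1
Product of signs = -1

-1


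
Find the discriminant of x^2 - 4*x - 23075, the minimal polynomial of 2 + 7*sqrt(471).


The element 2 + 7*sqrt(471) has minimal polynomial:
x^2 - 4*x - 23075
Discriminant = (-4)^2 - 4*(-23075)
= 16 + 92300
= 92316

92316


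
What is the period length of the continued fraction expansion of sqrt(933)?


Run the CF algorithm for sqrt(933).
a_0 = floor(sqrt(933)) = 30; set m_0=0, q_0=1.
Recurrence: m' = q*a - m,  q' = (d - m'^2)/q,  a' = floor((a_0 + m')/q').
  step 1: m=30, q=33, a=1
  step 2: m=3, q=28, a=1
  step 3: m=25, q=11, a=5
  step 4: m=30, q=3, a=20
  step 5: m=30, q=11, a=5
  step 6: m=25, q=28, a=1
  step 7: m=3, q=33, a=1
  step 8: m=30, q=1, a=60
a_8 = 2*a_0 = 60, so the period closes here.
sqrt(933) = [30; 1, 1, 5, 20, 5, 1, 1, 60]
Period length = 8

8


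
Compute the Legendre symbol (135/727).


p = 727 is prime, so compute (135/727) with the reciprocity algorithm (Jacobi-symbol steps: pull out 2s via (2/n), flip via reciprocity, reduce):
  reciprocity: (135/727) -> -(727/135)
  reduce: (52/135)
  pull out 2: (2/135) = +1  (since 135 mod 8 = 7)
  pull out 2: (2/135) = +1  (since 135 mod 8 = 7)
  reciprocity: (13/135) -> +(135/13)
  reduce: (5/13)
  reciprocity: (5/13) -> +(13/5)
  reduce: (3/5)
  reciprocity: (3/5) -> +(5/3)
  reduce: (2/3)
  pull out 2: (2/3) = -1  (since 3 mod 8 = 3)
  (1/3) = 1
Product of signs = 1
(135/727) = 1

1


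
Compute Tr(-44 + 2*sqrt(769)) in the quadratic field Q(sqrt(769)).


Tr(a + b*sqrt(d)) = (a + b*sqrt(d)) + (a - b*sqrt(d)) = 2a
= 2 * (-44)
= -88

-88


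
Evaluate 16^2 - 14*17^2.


x^2 - d*y^2
= 16^2 - 14*17^2
= 256 - 4046
= -3790

-3790


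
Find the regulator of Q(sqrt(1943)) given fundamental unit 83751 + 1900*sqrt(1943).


epsilon = 83751 + 1900*sqrt(1943)
= 167502.0000
R = ln(167502.0000)
= 12.0288

12.0288


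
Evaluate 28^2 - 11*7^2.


x^2 - d*y^2
= 28^2 - 11*7^2
= 784 - 539
= 245

245


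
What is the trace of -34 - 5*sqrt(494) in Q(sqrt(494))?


Tr(a + b*sqrt(d)) = (a + b*sqrt(d)) + (a - b*sqrt(d)) = 2a
= 2 * (-34)
= -68

-68


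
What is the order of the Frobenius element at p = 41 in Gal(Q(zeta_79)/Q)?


The Frobenius at p in Gal(Q(zeta_n)/Q) = (Z/nZ)* is the class of p, so its order is ord_79(41), the smallest k >= 1 with 41^k = 1 mod 79.
n = 79 = 79, phi(79) = 78; the order divides phi(n).
Divisors of 78: 1, 2, 3, 6, 13, 26, 39, 78
Repeated squaring mod 79: 41^1 = 41, 41^2 = 22, 41^4 = 10, 41^8 = 21, 41^16 = 46, 41^32 = 62, 41^64 = 52
Test divisors in increasing order:
  k=1: 41^1 = 41 mod 79
  k=2: 41^2 = 22 mod 79
  k=3: 41^3 = 22 * 41 = 33 mod 79
  k=6: 41^6 = 10 * 22 = 62 mod 79
  k=13: 41^13 = 21 * 10 * 41 = 78 mod 79
  k=26: 41^26 = 46 * 21 * 22 = 1 mod 79  <- first divisor giving 1
Order = 26

26


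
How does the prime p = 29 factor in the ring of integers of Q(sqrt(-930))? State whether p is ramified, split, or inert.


K = Q(sqrt(-930)). Since d mod 4 = 2, disc(K) = -3720.
Check p | disc: -3720 mod 29 = 21.
p does not divide disc. Compute Legendre symbol (d/p):
27^((29-1)/2) mod 29 = -1
(d/p) = -1, so p is inert: (p) stays prime with e=1, f=2, g=1.
Therefore p is inert.

inert


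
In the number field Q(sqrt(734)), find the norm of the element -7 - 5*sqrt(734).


N(a + b*sqrt(d)) = a^2 - d*b^2
= (-7)^2 - (734)*(-5)^2
= 49 - 18350
= -18301

-18301


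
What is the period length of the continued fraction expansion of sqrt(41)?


Run the CF algorithm for sqrt(41).
a_0 = floor(sqrt(41)) = 6; set m_0=0, q_0=1.
Recurrence: m' = q*a - m,  q' = (d - m'^2)/q,  a' = floor((a_0 + m')/q').
  step 1: m=6, q=5, a=2
  step 2: m=4, q=5, a=2
  step 3: m=6, q=1, a=12
a_3 = 2*a_0 = 12, so the period closes here.
sqrt(41) = [6; 2, 2, 12]
Period length = 3

3


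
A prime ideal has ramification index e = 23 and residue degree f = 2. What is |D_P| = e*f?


|D_P| = e * f
= 23 * 2
= 46

46


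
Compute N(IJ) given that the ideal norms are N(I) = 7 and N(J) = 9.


N(IJ) = N(I) * N(J)
= 7 * 9
= 63

63


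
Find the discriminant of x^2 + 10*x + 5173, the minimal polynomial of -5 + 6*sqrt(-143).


The element -5 + 6*sqrt(-143) has minimal polynomial:
x^2 + 10*x + 5173
Discriminant = (10)^2 - 4*(5173)
= 100 - 20692
= -20592

-20592


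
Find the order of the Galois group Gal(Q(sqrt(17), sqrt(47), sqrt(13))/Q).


The 3 square roots of distinct primes are multiplicatively independent over Q,
so [K:Q] = 2^3 and Gal(K/Q) is isomorphic to (Z/2Z)^3.
|Gal| = 2^3 = 8

8


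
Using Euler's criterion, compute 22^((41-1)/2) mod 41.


p = 41 is prime and the exponent is (p-1)/2 = 20, so by Euler's criterion 22^20 = (22/41) = +1 or -1 mod 41.
Compute by square-and-multiply:
  20 = 16 + 4 (binary 10100)
  Repeated squaring mod 41: 22^1 = 22, 22^2 = 33, 22^4 = 23, 22^8 = 37, 22^16 = 16
  22^20 = 22^16 * 22^4 = 16 * 23 mod 41
    16 * 23 = 368 = 40 mod 41
  22^20 = 40 mod 41
Result 40 = p - 1 = -1 mod 41: 22 is a quadratic non-residue mod 41. As a residue in [0, p-1] the value is 40.
22^20 mod 41 = 40

40


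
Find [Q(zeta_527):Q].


The degree equals Euler's totient phi(527).
527 = 17 * 31
phi(527) = 480

480


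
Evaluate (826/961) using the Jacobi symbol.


Compute (826/961) via quadratic reciprocity:
  pull out 2: (2/961) = +1  (since 961 mod 8 = 1)
  reciprocity: (413/961) -> +(961/413)
  reduce: (135/413)
  reciprocity: (135/413) -> +(413/135)
  reduce: (8/135)
  pull out 2: (2/135) = +1  (since 135 mod 8 = 7)
  pull out 2: (2/135) = +1  (since 135 mod 8 = 7)
  pull out 2: (2/135) = +1  (since 135 mod 8 = 7)
  (1/135) = 1
Product of signs = 1

1


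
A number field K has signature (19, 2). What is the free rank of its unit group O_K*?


By Dirichlet's unit theorem:
rank = r1 + r2 - 1
= 19 + 2 - 1
= 20

20


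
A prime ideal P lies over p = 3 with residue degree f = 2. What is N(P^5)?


N(P^a) = p^(a*f)
= 3^(5*2)
= 3^10
= 59049

59049


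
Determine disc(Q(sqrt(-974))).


For K = Q(sqrt(d)) with d squarefree: disc(K) = d if d = 1 mod 4, and disc(K) = 4d if d = 2 or 3 mod 4.
Here d = -974, and d mod 4 = 2.
d = 2 mod 4, not 1 (O_K = Z[sqrt(d)]), so disc(K) = 4d = 4 * (-974) = -3896

-3896


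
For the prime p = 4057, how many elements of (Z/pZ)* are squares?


For prime p, the number of non-zero quadratic residues is (p-1)/2.
= (4057-1)/2
= 2028

2028


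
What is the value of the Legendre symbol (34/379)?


p = 379 is prime, so compute (34/379) with the reciprocity algorithm (Jacobi-symbol steps: pull out 2s via (2/n), flip via reciprocity, reduce):
  pull out 2: (2/379) = -1  (since 379 mod 8 = 3)
  reciprocity: (17/379) -> +(379/17)
  reduce: (5/17)
  reciprocity: (5/17) -> +(17/5)
  reduce: (2/5)
  pull out 2: (2/5) = -1  (since 5 mod 8 = 5)
  (1/5) = 1
Product of signs = 1
(34/379) = 1

1


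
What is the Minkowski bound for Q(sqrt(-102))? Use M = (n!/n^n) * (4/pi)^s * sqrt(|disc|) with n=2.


d = -102, d mod 4 = 2, so disc(K) = 4d = -408; |disc(K)| = 408
Imaginary quadratic field, so n = 2, s = r2 = 1, r1 = 0
M = (n!/n^n) * (4/pi)^s * sqrt(|disc(K)|) = (2!/2^2) * (4/pi)^1 * sqrt(408)
= 0.5 * 1.273240 * 20.199010
= 12.8591

12.8591


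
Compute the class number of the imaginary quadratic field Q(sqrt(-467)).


K = Q(sqrt(-467)). d mod 4 = 1, so D = disc(K) = d = -467
h(K) equals the number of primitive reduced positive-definite forms (a, b, c) = a*x^2 + b*x*y + c*y^2 with b^2 - 4ac = D,
where reduced means |b| <= a <= c, with b >= 0 whenever |b| = a or a = c, and primitive means gcd(a, b, c) = 1.
Reduced forces 3a^2 <= |D| = 467, so 1 <= a <= 12; b must have the parity of D, and c = (b^2 - D)/(4a) must be an integer >= a.
Enumerate a = 1..12, b in [-a, a]:
  a=1: (1, 1, 117)  [1]
  a=2: none
  a=3: (3, -1, 39), (3, 1, 39)  [2]
  a=4..6: none
  a=7: (7, -3, 17), (7, 3, 17)  [2]
  a=8: none
  a=9: (9, -1, 13), (9, 1, 13)  [2]
  a=10..12: none
Total reduced forms: 1 + 2 + 2 + 2 = 7
h = 7

7


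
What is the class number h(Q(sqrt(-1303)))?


K = Q(sqrt(-1303)). d mod 4 = 1, so D = disc(K) = d = -1303
h(K) equals the number of primitive reduced positive-definite forms (a, b, c) = a*x^2 + b*x*y + c*y^2 with b^2 - 4ac = D,
where reduced means |b| <= a <= c, with b >= 0 whenever |b| = a or a = c, and primitive means gcd(a, b, c) = 1.
Reduced forces 3a^2 <= |D| = 1303, so 1 <= a <= 20; b must have the parity of D, and c = (b^2 - D)/(4a) must be an integer >= a.
Enumerate a = 1..20, b in [-a, a]:
  a=1: (1, 1, 326)  [1]
  a=2: (2, -1, 163), (2, 1, 163)  [2]
  a=3: none
  a=4: (4, -3, 82), (4, 3, 82)  [2]
  a=5..7: none
  a=8: (8, -3, 41), (8, 3, 41)  [2]
  a=9..12: none
  a=13: (13, -7, 26), (13, 7, 26)  [2]
  a=14..15: none
  a=16: (16, -13, 23), (16, 13, 23)  [2]
  a=17..20: none
Total reduced forms: 1 + 2 + 2 + 2 + 2 + 2 = 11
h = 11

11


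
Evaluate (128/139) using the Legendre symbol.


p = 139 is prime, so compute (128/139) with the reciprocity algorithm (Jacobi-symbol steps: pull out 2s via (2/n), flip via reciprocity, reduce):
  pull out 2: (2/139) = -1  (since 139 mod 8 = 3)
  pull out 2: (2/139) = -1  (since 139 mod 8 = 3)
  pull out 2: (2/139) = -1  (since 139 mod 8 = 3)
  pull out 2: (2/139) = -1  (since 139 mod 8 = 3)
  pull out 2: (2/139) = -1  (since 139 mod 8 = 3)
  pull out 2: (2/139) = -1  (since 139 mod 8 = 3)
  pull out 2: (2/139) = -1  (since 139 mod 8 = 3)
  (1/139) = 1
Product of signs = -1
(128/139) = -1

-1


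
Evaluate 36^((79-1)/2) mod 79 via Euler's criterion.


p = 79 is prime and the exponent is (p-1)/2 = 39, so by Euler's criterion 36^39 = (36/79) = +1 or -1 mod 79.
Compute by square-and-multiply:
  39 = 32 + 4 + 2 + 1 (binary 100111)
  Repeated squaring mod 79: 36^1 = 36, 36^2 = 32, 36^4 = 76, 36^8 = 9, 36^16 = 2, 36^32 = 4
  36^39 = 36^32 * 36^4 * 36^2 * 36^1 = 4 * 76 * 32 * 36 mod 79
    4 * 76 = 304 = 67 mod 79
    67 * 32 = 2144 = 11 mod 79
    11 * 36 = 396 = 1 mod 79
  36^39 = 1 mod 79
Result 1: 36 is a quadratic residue mod 79.
36^39 mod 79 = 1

1


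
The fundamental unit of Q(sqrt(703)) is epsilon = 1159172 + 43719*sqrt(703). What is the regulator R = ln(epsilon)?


epsilon = 1159172 + 43719*sqrt(703)
= 2.3183e+06
R = ln(2.3183e+06)
= 14.6564

14.6564


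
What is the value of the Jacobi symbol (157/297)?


Compute (157/297) via quadratic reciprocity:
  reciprocity: (157/297) -> +(297/157)
  reduce: (140/157)
  pull out 2: (2/157) = -1  (since 157 mod 8 = 5)
  pull out 2: (2/157) = -1  (since 157 mod 8 = 5)
  reciprocity: (35/157) -> +(157/35)
  reduce: (17/35)
  reciprocity: (17/35) -> +(35/17)
  reduce: (1/17)
  (1/17) = 1
Product of signs = 1

1


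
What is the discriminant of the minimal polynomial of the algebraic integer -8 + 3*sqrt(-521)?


The element -8 + 3*sqrt(-521) has minimal polynomial:
x^2 + 16*x + 4753
Discriminant = (16)^2 - 4*(4753)
= 256 - 19012
= -18756

-18756


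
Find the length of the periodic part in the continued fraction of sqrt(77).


Run the CF algorithm for sqrt(77).
a_0 = floor(sqrt(77)) = 8; set m_0=0, q_0=1.
Recurrence: m' = q*a - m,  q' = (d - m'^2)/q,  a' = floor((a_0 + m')/q').
  step 1: m=8, q=13, a=1
  step 2: m=5, q=4, a=3
  step 3: m=7, q=7, a=2
  step 4: m=7, q=4, a=3
  step 5: m=5, q=13, a=1
  step 6: m=8, q=1, a=16
a_6 = 2*a_0 = 16, so the period closes here.
sqrt(77) = [8; 1, 3, 2, 3, 1, 16]
Period length = 6

6


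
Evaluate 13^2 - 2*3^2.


x^2 - d*y^2
= 13^2 - 2*3^2
= 169 - 18
= 151

151


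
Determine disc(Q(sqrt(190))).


For K = Q(sqrt(d)) with d squarefree: disc(K) = d if d = 1 mod 4, and disc(K) = 4d if d = 2 or 3 mod 4.
Here d = 190, and d mod 4 = 2.
d = 2 mod 4, not 1 (O_K = Z[sqrt(d)]), so disc(K) = 4d = 4 * (190) = 760

760


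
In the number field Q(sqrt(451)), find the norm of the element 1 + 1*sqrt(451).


N(a + b*sqrt(d)) = a^2 - d*b^2
= (1)^2 - (451)*(1)^2
= 1 - 451
= -450

-450


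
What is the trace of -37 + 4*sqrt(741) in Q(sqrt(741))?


Tr(a + b*sqrt(d)) = (a + b*sqrt(d)) + (a - b*sqrt(d)) = 2a
= 2 * (-37)
= -74

-74


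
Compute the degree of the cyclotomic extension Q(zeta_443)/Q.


The degree equals Euler's totient phi(443).
443 = 443
phi(443) = 442

442


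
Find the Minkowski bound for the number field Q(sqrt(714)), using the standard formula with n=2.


d = 714, d mod 4 = 2, so disc(K) = 4d = 2856; |disc(K)| = 2856
Real quadratic field, so n = 2, s = r2 = 0, r1 = 2
M = (n!/n^n) * (4/pi)^s * sqrt(|disc(K)|) = (2!/2^2) * (4/pi)^0 * sqrt(2856)
= 0.5 * 1.000000 * 53.441557
= 26.7208

26.7208


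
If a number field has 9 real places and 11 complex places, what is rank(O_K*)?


By Dirichlet's unit theorem:
rank = r1 + r2 - 1
= 9 + 11 - 1
= 19

19


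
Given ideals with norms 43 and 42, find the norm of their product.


N(IJ) = N(I) * N(J)
= 43 * 42
= 1806

1806


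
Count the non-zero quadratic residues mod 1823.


For prime p, the number of non-zero quadratic residues is (p-1)/2.
= (1823-1)/2
= 911

911


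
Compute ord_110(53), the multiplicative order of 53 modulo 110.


We want ord_110(53), the smallest k >= 1 with 53^k = 1 mod 110.
n = 110 = 2 * 5 * 11, phi(110) = 40; the order divides phi(n).
Divisors of 40: 1, 2, 4, 5, 8, 10, 20, 40
Repeated squaring mod 110: 53^1 = 53, 53^2 = 59, 53^4 = 71, 53^8 = 91, 53^16 = 31, 53^32 = 81
Test divisors in increasing order:
  k=1: 53^1 = 53 mod 110
  k=2: 53^2 = 59 mod 110
  k=4: 53^4 = 71 mod 110
  k=5: 53^5 = 71 * 53 = 23 mod 110
  k=8: 53^8 = 91 mod 110
  k=10: 53^10 = 91 * 59 = 89 mod 110
  k=20: 53^20 = 31 * 71 = 1 mod 110  <- first divisor giving 1
Order = 20

20


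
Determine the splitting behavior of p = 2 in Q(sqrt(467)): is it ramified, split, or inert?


K = Q(sqrt(467)). Since d mod 4 = 3, disc(K) = 1868.
Check p | disc: 1868 mod 2 = 0.
p divides disc, so p ramifies: (p) = P^2 with e=2, f=1, g=1.
Therefore p is ramified.

ramified


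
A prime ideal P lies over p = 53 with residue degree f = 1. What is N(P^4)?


N(P^a) = p^(a*f)
= 53^(4*1)
= 53^4
= 7890481

7890481


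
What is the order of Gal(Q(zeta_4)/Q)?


|Gal(Q(zeta_4)/Q)| = phi(4)
= 2

2


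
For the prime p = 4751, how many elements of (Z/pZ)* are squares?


For prime p, the number of non-zero quadratic residues is (p-1)/2.
= (4751-1)/2
= 2375

2375


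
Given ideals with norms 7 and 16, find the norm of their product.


N(IJ) = N(I) * N(J)
= 7 * 16
= 112

112


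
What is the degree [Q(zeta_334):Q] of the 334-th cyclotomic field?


The degree equals Euler's totient phi(334).
334 = 2 * 167
phi(334) = 166

166


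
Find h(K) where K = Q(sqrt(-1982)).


K = Q(sqrt(-1982)). d mod 4 = 2, so D = disc(K) = 4d = -7928
h(K) equals the number of primitive reduced positive-definite forms (a, b, c) = a*x^2 + b*x*y + c*y^2 with b^2 - 4ac = D,
where reduced means |b| <= a <= c, with b >= 0 whenever |b| = a or a = c, and primitive means gcd(a, b, c) = 1.
Reduced forces 3a^2 <= |D| = 7928, so 1 <= a <= 51; b must have the parity of D, and c = (b^2 - D)/(4a) must be an integer >= a.
Enumerate a = 1..51, b in [-a, a]:
  a=1: (1, 0, 1982)  [1]
  a=2: (2, 0, 991)  [1]
  a=3: (3, -2, 661), (3, 2, 661)  [2]
  a=4..5: none
  a=6: (6, -4, 331), (6, 4, 331)  [2]
  a=7..8: none
  a=9: (9, -8, 222), (9, 8, 222)  [2]
  a=10: none
  a=11: (11, -6, 181), (11, 6, 181)  [2]
  a=12..17: none
  a=18: (18, -8, 111), (18, 8, 111)  [2]
  a=19..21: none
  a=22: (22, -16, 93), (22, 16, 93)  [2]
  a=23..26: none
  a=27: (27, -8, 74), (27, 8, 74)  [2]
  a=28..30: none
  a=31: (31, -16, 66), (31, 16, 66)  [2]
  a=32: none
  a=33: (33, -28, 66), (33, -16, 62), (33, 16, 62), (33, 28, 66)  [4]
  a=34..36: none
  a=37: (37, -8, 54), (37, 8, 54)  [2]
  a=38..51: none
Total reduced forms: 1 + 1 + 2 + 2 + 2 + 2 + 2 + 2 + 2 + 2 + 4 + 2 = 24
h = 24

24


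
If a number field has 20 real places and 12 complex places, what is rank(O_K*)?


By Dirichlet's unit theorem:
rank = r1 + r2 - 1
= 20 + 12 - 1
= 31

31


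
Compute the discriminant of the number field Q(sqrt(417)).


For K = Q(sqrt(d)) with d squarefree: disc(K) = d if d = 1 mod 4, and disc(K) = 4d if d = 2 or 3 mod 4.
Here d = 417, and d mod 4 = 1.
d = 1 mod 4 (O_K = Z[(1+sqrt(d))/2]), so disc(K) = d = 417

417


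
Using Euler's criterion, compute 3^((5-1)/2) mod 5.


p = 5 is prime and the exponent is (p-1)/2 = 2, so by Euler's criterion 3^2 = (3/5) = +1 or -1 mod 5.
Compute by square-and-multiply:
  2 = 2 (binary 10)
  Repeated squaring mod 5: 3^1 = 3, 3^2 = 4
  3^2 = 4 mod 5
Result 4 = p - 1 = -1 mod 5: 3 is a quadratic non-residue mod 5. As a residue in [0, p-1] the value is 4.
3^2 mod 5 = 4

4


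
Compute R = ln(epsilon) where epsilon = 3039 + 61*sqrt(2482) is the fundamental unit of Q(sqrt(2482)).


epsilon = 3039 + 61*sqrt(2482)
= 6078.0002
R = ln(6078.0002)
= 8.7124

8.7124


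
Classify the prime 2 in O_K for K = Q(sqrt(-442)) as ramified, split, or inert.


K = Q(sqrt(-442)). Since d mod 4 = 2, disc(K) = -1768.
Check p | disc: -1768 mod 2 = 0.
p divides disc, so p ramifies: (p) = P^2 with e=2, f=1, g=1.
Therefore p is ramified.

ramified


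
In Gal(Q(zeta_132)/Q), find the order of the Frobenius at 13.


The Frobenius at p in Gal(Q(zeta_n)/Q) = (Z/nZ)* is the class of p, so its order is ord_132(13), the smallest k >= 1 with 13^k = 1 mod 132.
n = 132 = 2^2 * 3 * 11, phi(132) = 40; the order divides phi(n).
Divisors of 40: 1, 2, 4, 5, 8, 10, 20, 40
Repeated squaring mod 132: 13^1 = 13, 13^2 = 37, 13^4 = 49, 13^8 = 25, 13^16 = 97, 13^32 = 37
Test divisors in increasing order:
  k=1: 13^1 = 13 mod 132
  k=2: 13^2 = 37 mod 132
  k=4: 13^4 = 49 mod 132
  k=5: 13^5 = 49 * 13 = 109 mod 132
  k=8: 13^8 = 25 mod 132
  k=10: 13^10 = 25 * 37 = 1 mod 132  <- first divisor giving 1
Order = 10

10


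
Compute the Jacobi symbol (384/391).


Compute (384/391) via quadratic reciprocity:
  pull out 2: (2/391) = +1  (since 391 mod 8 = 7)
  pull out 2: (2/391) = +1  (since 391 mod 8 = 7)
  pull out 2: (2/391) = +1  (since 391 mod 8 = 7)
  pull out 2: (2/391) = +1  (since 391 mod 8 = 7)
  pull out 2: (2/391) = +1  (since 391 mod 8 = 7)
  pull out 2: (2/391) = +1  (since 391 mod 8 = 7)
  pull out 2: (2/391) = +1  (since 391 mod 8 = 7)
  reciprocity: (3/391) -> -(391/3)
  reduce: (1/3)
  (1/3) = 1
Product of signs = -1

-1


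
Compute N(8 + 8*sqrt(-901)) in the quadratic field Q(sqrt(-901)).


N(a + b*sqrt(d)) = a^2 - d*b^2
= (8)^2 - (-901)*(8)^2
= 64 + 57664
= 57728

57728


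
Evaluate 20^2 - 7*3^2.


x^2 - d*y^2
= 20^2 - 7*3^2
= 400 - 63
= 337

337


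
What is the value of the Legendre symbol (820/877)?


p = 877 is prime, so compute (820/877) with the reciprocity algorithm (Jacobi-symbol steps: pull out 2s via (2/n), flip via reciprocity, reduce):
  pull out 2: (2/877) = -1  (since 877 mod 8 = 5)
  pull out 2: (2/877) = -1  (since 877 mod 8 = 5)
  reciprocity: (205/877) -> +(877/205)
  reduce: (57/205)
  reciprocity: (57/205) -> +(205/57)
  reduce: (34/57)
  pull out 2: (2/57) = +1  (since 57 mod 8 = 1)
  reciprocity: (17/57) -> +(57/17)
  reduce: (6/17)
  pull out 2: (2/17) = +1  (since 17 mod 8 = 1)
  reciprocity: (3/17) -> +(17/3)
  reduce: (2/3)
  pull out 2: (2/3) = -1  (since 3 mod 8 = 3)
  (1/3) = 1
Product of signs = -1
(820/877) = -1

-1


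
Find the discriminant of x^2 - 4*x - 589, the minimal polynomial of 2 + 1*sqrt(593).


The element 2 + 1*sqrt(593) has minimal polynomial:
x^2 - 4*x - 589
Discriminant = (-4)^2 - 4*(-589)
= 16 + 2356
= 2372

2372


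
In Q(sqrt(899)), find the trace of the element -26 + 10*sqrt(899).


Tr(a + b*sqrt(d)) = (a + b*sqrt(d)) + (a - b*sqrt(d)) = 2a
= 2 * (-26)
= -52

-52


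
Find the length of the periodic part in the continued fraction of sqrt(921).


Run the CF algorithm for sqrt(921).
a_0 = floor(sqrt(921)) = 30; set m_0=0, q_0=1.
Recurrence: m' = q*a - m,  q' = (d - m'^2)/q,  a' = floor((a_0 + m')/q').
  step 1: m=30, q=21, a=2
  step 2: m=12, q=37, a=1
  step 3: m=25, q=8, a=6
  step 4: m=23, q=49, a=1
  step 5: m=26, q=5, a=11
  step 6: m=29, q=16, a=3
  step 7: m=19, q=35, a=1
  step 8: m=16, q=19, a=2
  step 9: m=22, q=23, a=2
  step 10: m=24, q=15, a=3
  step 11: m=21, q=32, a=1
  step 12: m=11, q=25, a=1
  step 13: m=14, q=29, a=1
  step 14: m=15, q=24, a=1
  step 15: m=9, q=35, a=1
  step 16: m=26, q=7, a=8
  step 17: m=30, q=3, a=20
  step 18: m=30, q=7, a=8
  step 19: m=26, q=35, a=1
  step 20: m=9, q=24, a=1
  step 21: m=15, q=29, a=1
  step 22: m=14, q=25, a=1
  step 23: m=11, q=32, a=1
  step 24: m=21, q=15, a=3
  step 25: m=24, q=23, a=2
  step 26: m=22, q=19, a=2
  step 27: m=16, q=35, a=1
  step 28: m=19, q=16, a=3
  step 29: m=29, q=5, a=11
  step 30: m=26, q=49, a=1
  step 31: m=23, q=8, a=6
  step 32: m=25, q=37, a=1
  step 33: m=12, q=21, a=2
  step 34: m=30, q=1, a=60
a_34 = 2*a_0 = 60, so the period closes here.
sqrt(921) = [30; 2, 1, 6, 1, 11, 3, 1, 2, 2, 3, 1, 1, 1, 1, 1, 8, 20, 8, 1, 1, 1, 1, 1, 3, 2, 2, 1, 3, 11, 1, 6, 1, 2, 60]
Period length = 34

34


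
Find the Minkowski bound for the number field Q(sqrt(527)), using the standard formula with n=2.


d = 527, d mod 4 = 3, so disc(K) = 4d = 2108; |disc(K)| = 2108
Real quadratic field, so n = 2, s = r2 = 0, r1 = 2
M = (n!/n^n) * (4/pi)^s * sqrt(|disc(K)|) = (2!/2^2) * (4/pi)^0 * sqrt(2108)
= 0.5 * 1.000000 * 45.912961
= 22.9565

22.9565


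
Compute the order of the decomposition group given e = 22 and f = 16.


|D_P| = e * f
= 22 * 16
= 352

352


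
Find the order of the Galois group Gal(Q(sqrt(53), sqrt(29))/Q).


The 2 square roots of distinct primes are multiplicatively independent over Q,
so [K:Q] = 2^2 and Gal(K/Q) is isomorphic to (Z/2Z)^2.
|Gal| = 2^2 = 4

4


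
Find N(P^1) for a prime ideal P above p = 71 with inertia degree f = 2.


N(P^a) = p^(a*f)
= 71^(1*2)
= 71^2
= 5041

5041


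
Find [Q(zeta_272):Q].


The degree equals Euler's totient phi(272).
272 = 2^4 * 17
phi(272) = 128

128


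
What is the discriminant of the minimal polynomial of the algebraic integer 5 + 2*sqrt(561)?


The element 5 + 2*sqrt(561) has minimal polynomial:
x^2 - 10*x - 2219
Discriminant = (-10)^2 - 4*(-2219)
= 100 + 8876
= 8976

8976


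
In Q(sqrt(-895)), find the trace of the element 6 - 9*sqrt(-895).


Tr(a + b*sqrt(d)) = (a + b*sqrt(d)) + (a - b*sqrt(d)) = 2a
= 2 * (6)
= 12

12


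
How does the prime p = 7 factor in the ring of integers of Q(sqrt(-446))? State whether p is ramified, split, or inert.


K = Q(sqrt(-446)). Since d mod 4 = 2, disc(K) = -1784.
Check p | disc: -1784 mod 7 = 1.
p does not divide disc. Compute Legendre symbol (d/p):
2^((7-1)/2) mod 7 = 1
(d/p) = 1, so p splits: (p) = P*P' with e=1, f=1, g=2.
Therefore p is split.

split


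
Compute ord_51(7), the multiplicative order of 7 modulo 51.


We want ord_51(7), the smallest k >= 1 with 7^k = 1 mod 51.
n = 51 = 3 * 17, phi(51) = 32; the order divides phi(n).
Divisors of 32: 1, 2, 4, 8, 16, 32
Repeated squaring mod 51: 7^1 = 7, 7^2 = 49, 7^4 = 4, 7^8 = 16, 7^16 = 1, 7^32 = 1
Test divisors in increasing order:
  k=1: 7^1 = 7 mod 51
  k=2: 7^2 = 49 mod 51
  k=4: 7^4 = 4 mod 51
  k=8: 7^8 = 16 mod 51
  k=16: 7^16 = 1 mod 51  <- first divisor giving 1
Order = 16

16


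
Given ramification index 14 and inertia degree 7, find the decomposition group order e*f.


|D_P| = e * f
= 14 * 7
= 98

98


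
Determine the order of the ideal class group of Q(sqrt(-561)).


K = Q(sqrt(-561)). d mod 4 = 3, so D = disc(K) = 4d = -2244
h(K) equals the number of primitive reduced positive-definite forms (a, b, c) = a*x^2 + b*x*y + c*y^2 with b^2 - 4ac = D,
where reduced means |b| <= a <= c, with b >= 0 whenever |b| = a or a = c, and primitive means gcd(a, b, c) = 1.
Reduced forces 3a^2 <= |D| = 2244, so 1 <= a <= 27; b must have the parity of D, and c = (b^2 - D)/(4a) must be an integer >= a.
Enumerate a = 1..27, b in [-a, a]:
  a=1: (1, 0, 561)  [1]
  a=2: (2, 2, 281)  [1]
  a=3: (3, 0, 187)  [1]
  a=4: none
  a=5: (5, -4, 113), (5, 4, 113)  [2]
  a=6: (6, 6, 95)  [1]
  a=7..9: none
  a=10: (10, -6, 57), (10, 6, 57)  [2]
  a=11: (11, 0, 51)  [1]
  a=12..14: none
  a=15: (15, -6, 38), (15, 6, 38)  [2]
  a=16: none
  a=17: (17, 0, 33)  [1]
  a=18: none
  a=19: (19, -6, 30), (19, 6, 30)  [2]
  a=20..21: none
  a=22: (22, 22, 31)  [1]
  a=23..24: none
  a=25: (25, 16, 25)  [1]
  a=26..27: none
Total reduced forms: 1 + 1 + 1 + 2 + 1 + 2 + 1 + 2 + 1 + 2 + 1 + 1 = 16
h = 16

16


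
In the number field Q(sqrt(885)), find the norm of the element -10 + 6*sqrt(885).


N(a + b*sqrt(d)) = a^2 - d*b^2
= (-10)^2 - (885)*(6)^2
= 100 - 31860
= -31760

-31760


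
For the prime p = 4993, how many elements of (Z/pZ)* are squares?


For prime p, the number of non-zero quadratic residues is (p-1)/2.
= (4993-1)/2
= 2496

2496


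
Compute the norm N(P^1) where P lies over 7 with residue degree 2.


N(P^a) = p^(a*f)
= 7^(1*2)
= 7^2
= 49

49


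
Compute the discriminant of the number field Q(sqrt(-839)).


For K = Q(sqrt(d)) with d squarefree: disc(K) = d if d = 1 mod 4, and disc(K) = 4d if d = 2 or 3 mod 4.
Here d = -839, and d mod 4 = 1.
d = 1 mod 4 (O_K = Z[(1+sqrt(d))/2]), so disc(K) = d = -839

-839


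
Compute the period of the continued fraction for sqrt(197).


Run the CF algorithm for sqrt(197).
a_0 = floor(sqrt(197)) = 14; set m_0=0, q_0=1.
Recurrence: m' = q*a - m,  q' = (d - m'^2)/q,  a' = floor((a_0 + m')/q').
  step 1: m=14, q=1, a=28
a_1 = 2*a_0 = 28, so the period closes here.
sqrt(197) = [14; 28]
Period length = 1

1


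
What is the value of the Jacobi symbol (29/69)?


Compute (29/69) via quadratic reciprocity:
  reciprocity: (29/69) -> +(69/29)
  reduce: (11/29)
  reciprocity: (11/29) -> +(29/11)
  reduce: (7/11)
  reciprocity: (7/11) -> -(11/7)
  reduce: (4/7)
  pull out 2: (2/7) = +1  (since 7 mod 8 = 7)
  pull out 2: (2/7) = +1  (since 7 mod 8 = 7)
  (1/7) = 1
Product of signs = -1

-1


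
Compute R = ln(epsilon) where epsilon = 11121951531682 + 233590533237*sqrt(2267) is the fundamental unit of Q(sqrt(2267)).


epsilon = 11121951531682 + 233590533237*sqrt(2267)
= 2.2244e+13
R = ln(2.2244e+13)
= 30.7331

30.7331


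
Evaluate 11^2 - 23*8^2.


x^2 - d*y^2
= 11^2 - 23*8^2
= 121 - 1472
= -1351

-1351


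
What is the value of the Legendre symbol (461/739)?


p = 739 is prime, so compute (461/739) with the reciprocity algorithm (Jacobi-symbol steps: pull out 2s via (2/n), flip via reciprocity, reduce):
  reciprocity: (461/739) -> +(739/461)
  reduce: (278/461)
  pull out 2: (2/461) = -1  (since 461 mod 8 = 5)
  reciprocity: (139/461) -> +(461/139)
  reduce: (44/139)
  pull out 2: (2/139) = -1  (since 139 mod 8 = 3)
  pull out 2: (2/139) = -1  (since 139 mod 8 = 3)
  reciprocity: (11/139) -> -(139/11)
  reduce: (7/11)
  reciprocity: (7/11) -> -(11/7)
  reduce: (4/7)
  pull out 2: (2/7) = +1  (since 7 mod 8 = 7)
  pull out 2: (2/7) = +1  (since 7 mod 8 = 7)
  (1/7) = 1
Product of signs = -1
(461/739) = -1

-1


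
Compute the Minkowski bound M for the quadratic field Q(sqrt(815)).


d = 815, d mod 4 = 3, so disc(K) = 4d = 3260; |disc(K)| = 3260
Real quadratic field, so n = 2, s = r2 = 0, r1 = 2
M = (n!/n^n) * (4/pi)^s * sqrt(|disc(K)|) = (2!/2^2) * (4/pi)^0 * sqrt(3260)
= 0.5 * 1.000000 * 57.096410
= 28.5482

28.5482


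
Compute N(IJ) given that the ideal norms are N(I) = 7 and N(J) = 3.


N(IJ) = N(I) * N(J)
= 7 * 3
= 21

21


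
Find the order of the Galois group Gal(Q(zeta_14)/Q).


|Gal(Q(zeta_14)/Q)| = phi(14)
= 6

6


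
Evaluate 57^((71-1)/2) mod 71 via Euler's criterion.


p = 71 is prime and the exponent is (p-1)/2 = 35, so by Euler's criterion 57^35 = (57/71) = +1 or -1 mod 71.
Compute by square-and-multiply:
  35 = 32 + 2 + 1 (binary 100011)
  Repeated squaring mod 71: 57^1 = 57, 57^2 = 54, 57^4 = 5, 57^8 = 25, 57^16 = 57, 57^32 = 54
  57^35 = 57^32 * 57^2 * 57^1 = 54 * 54 * 57 mod 71
    54 * 54 = 2916 = 5 mod 71
    5 * 57 = 285 = 1 mod 71
  57^35 = 1 mod 71
Result 1: 57 is a quadratic residue mod 71.
57^35 mod 71 = 1

1


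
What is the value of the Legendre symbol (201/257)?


p = 257 is prime, so compute (201/257) with the reciprocity algorithm (Jacobi-symbol steps: pull out 2s via (2/n), flip via reciprocity, reduce):
  reciprocity: (201/257) -> +(257/201)
  reduce: (56/201)
  pull out 2: (2/201) = +1  (since 201 mod 8 = 1)
  pull out 2: (2/201) = +1  (since 201 mod 8 = 1)
  pull out 2: (2/201) = +1  (since 201 mod 8 = 1)
  reciprocity: (7/201) -> +(201/7)
  reduce: (5/7)
  reciprocity: (5/7) -> +(7/5)
  reduce: (2/5)
  pull out 2: (2/5) = -1  (since 5 mod 8 = 5)
  (1/5) = 1
Product of signs = -1
(201/257) = -1

-1


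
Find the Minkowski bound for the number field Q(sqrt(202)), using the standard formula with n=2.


d = 202, d mod 4 = 2, so disc(K) = 4d = 808; |disc(K)| = 808
Real quadratic field, so n = 2, s = r2 = 0, r1 = 2
M = (n!/n^n) * (4/pi)^s * sqrt(|disc(K)|) = (2!/2^2) * (4/pi)^0 * sqrt(808)
= 0.5 * 1.000000 * 28.425341
= 14.2127

14.2127


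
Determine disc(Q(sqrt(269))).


For K = Q(sqrt(d)) with d squarefree: disc(K) = d if d = 1 mod 4, and disc(K) = 4d if d = 2 or 3 mod 4.
Here d = 269, and d mod 4 = 1.
d = 1 mod 4 (O_K = Z[(1+sqrt(d))/2]), so disc(K) = d = 269

269


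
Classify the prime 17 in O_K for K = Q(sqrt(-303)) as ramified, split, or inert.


K = Q(sqrt(-303)). Since d mod 4 = 1, disc(K) = -303.
Check p | disc: -303 mod 17 = 3.
p does not divide disc. Compute Legendre symbol (d/p):
3^((17-1)/2) mod 17 = -1
(d/p) = -1, so p is inert: (p) stays prime with e=1, f=2, g=1.
Therefore p is inert.

inert


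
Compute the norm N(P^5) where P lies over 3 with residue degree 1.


N(P^a) = p^(a*f)
= 3^(5*1)
= 3^5
= 243

243


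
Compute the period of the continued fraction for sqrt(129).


Run the CF algorithm for sqrt(129).
a_0 = floor(sqrt(129)) = 11; set m_0=0, q_0=1.
Recurrence: m' = q*a - m,  q' = (d - m'^2)/q,  a' = floor((a_0 + m')/q').
  step 1: m=11, q=8, a=2
  step 2: m=5, q=13, a=1
  step 3: m=8, q=5, a=3
  step 4: m=7, q=16, a=1
  step 5: m=9, q=3, a=6
  step 6: m=9, q=16, a=1
  step 7: m=7, q=5, a=3
  step 8: m=8, q=13, a=1
  step 9: m=5, q=8, a=2
  step 10: m=11, q=1, a=22
a_10 = 2*a_0 = 22, so the period closes here.
sqrt(129) = [11; 2, 1, 3, 1, 6, 1, 3, 1, 2, 22]
Period length = 10

10


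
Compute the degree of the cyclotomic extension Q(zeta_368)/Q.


The degree equals Euler's totient phi(368).
368 = 2^4 * 23
phi(368) = 176

176


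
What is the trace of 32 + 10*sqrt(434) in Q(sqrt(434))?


Tr(a + b*sqrt(d)) = (a + b*sqrt(d)) + (a - b*sqrt(d)) = 2a
= 2 * (32)
= 64

64


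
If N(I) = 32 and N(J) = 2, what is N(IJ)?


N(IJ) = N(I) * N(J)
= 32 * 2
= 64

64


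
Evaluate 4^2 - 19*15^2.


x^2 - d*y^2
= 4^2 - 19*15^2
= 16 - 4275
= -4259

-4259


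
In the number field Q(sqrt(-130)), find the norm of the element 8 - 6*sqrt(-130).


N(a + b*sqrt(d)) = a^2 - d*b^2
= (8)^2 - (-130)*(-6)^2
= 64 + 4680
= 4744

4744


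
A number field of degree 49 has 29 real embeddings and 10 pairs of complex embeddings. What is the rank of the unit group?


By Dirichlet's unit theorem:
rank = r1 + r2 - 1
= 29 + 10 - 1
= 38

38


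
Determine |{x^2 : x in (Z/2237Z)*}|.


For prime p, the number of non-zero quadratic residues is (p-1)/2.
= (2237-1)/2
= 1118

1118


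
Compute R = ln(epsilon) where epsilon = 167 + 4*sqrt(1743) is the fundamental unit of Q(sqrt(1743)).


epsilon = 167 + 4*sqrt(1743)
= 333.9970
R = ln(333.9970)
= 5.8111

5.8111


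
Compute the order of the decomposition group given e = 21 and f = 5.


|D_P| = e * f
= 21 * 5
= 105

105


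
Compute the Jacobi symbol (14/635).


Compute (14/635) via quadratic reciprocity:
  pull out 2: (2/635) = -1  (since 635 mod 8 = 3)
  reciprocity: (7/635) -> -(635/7)
  reduce: (5/7)
  reciprocity: (5/7) -> +(7/5)
  reduce: (2/5)
  pull out 2: (2/5) = -1  (since 5 mod 8 = 5)
  (1/5) = 1
Product of signs = -1

-1


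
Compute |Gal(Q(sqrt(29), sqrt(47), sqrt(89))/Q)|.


The 3 square roots of distinct primes are multiplicatively independent over Q,
so [K:Q] = 2^3 and Gal(K/Q) is isomorphic to (Z/2Z)^3.
|Gal| = 2^3 = 8

8


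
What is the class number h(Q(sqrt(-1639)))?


K = Q(sqrt(-1639)). d mod 4 = 1, so D = disc(K) = d = -1639
h(K) equals the number of primitive reduced positive-definite forms (a, b, c) = a*x^2 + b*x*y + c*y^2 with b^2 - 4ac = D,
where reduced means |b| <= a <= c, with b >= 0 whenever |b| = a or a = c, and primitive means gcd(a, b, c) = 1.
Reduced forces 3a^2 <= |D| = 1639, so 1 <= a <= 23; b must have the parity of D, and c = (b^2 - D)/(4a) must be an integer >= a.
Enumerate a = 1..23, b in [-a, a]:
  a=1: (1, 1, 410)  [1]
  a=2: (2, -1, 205), (2, 1, 205)  [2]
  a=3: none
  a=4: (4, -3, 103), (4, 3, 103)  [2]
  a=5: (5, -1, 82), (5, 1, 82)  [2]
  a=6..7: none
  a=8: (8, -5, 52), (8, 5, 52)  [2]
  a=9: none
  a=10: (10, -9, 43), (10, -1, 41), (10, 1, 41), (10, 9, 43)  [4]
  a=11: (11, 11, 40)  [1]
  a=12: none
  a=13: (13, -5, 32), (13, 5, 32)  [2]
  a=14..15: none
  a=16: (16, -5, 26), (16, 5, 26)  [2]
  a=17..19: none
  a=20: (20, -19, 25), (20, -11, 22), (20, 11, 22), (20, 19, 25)  [4]
  a=21..23: none
Total reduced forms: 1 + 2 + 2 + 2 + 2 + 4 + 1 + 2 + 2 + 4 = 22
h = 22

22


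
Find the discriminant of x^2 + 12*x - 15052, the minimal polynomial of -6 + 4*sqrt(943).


The element -6 + 4*sqrt(943) has minimal polynomial:
x^2 + 12*x - 15052
Discriminant = (12)^2 - 4*(-15052)
= 144 + 60208
= 60352

60352


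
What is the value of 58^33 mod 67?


p = 67 is prime and the exponent is (p-1)/2 = 33, so by Euler's criterion 58^33 = (58/67) = +1 or -1 mod 67.
Compute by square-and-multiply:
  33 = 32 + 1 (binary 100001)
  Repeated squaring mod 67: 58^1 = 58, 58^2 = 14, 58^4 = 62, 58^8 = 25, 58^16 = 22, 58^32 = 15
  58^33 = 58^32 * 58^1 = 15 * 58 mod 67
    15 * 58 = 870 = 66 mod 67
  58^33 = 66 mod 67
Result 66 = p - 1 = -1 mod 67: 58 is a quadratic non-residue mod 67. As a residue in [0, p-1] the value is 66.
58^33 mod 67 = 66

66


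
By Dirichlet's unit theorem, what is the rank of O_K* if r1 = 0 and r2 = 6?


By Dirichlet's unit theorem:
rank = r1 + r2 - 1
= 0 + 6 - 1
= 5

5


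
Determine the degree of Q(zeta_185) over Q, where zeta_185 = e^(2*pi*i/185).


The degree equals Euler's totient phi(185).
185 = 5 * 37
phi(185) = 144

144


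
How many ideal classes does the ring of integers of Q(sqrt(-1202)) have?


K = Q(sqrt(-1202)). d mod 4 = 2, so D = disc(K) = 4d = -4808
h(K) equals the number of primitive reduced positive-definite forms (a, b, c) = a*x^2 + b*x*y + c*y^2 with b^2 - 4ac = D,
where reduced means |b| <= a <= c, with b >= 0 whenever |b| = a or a = c, and primitive means gcd(a, b, c) = 1.
Reduced forces 3a^2 <= |D| = 4808, so 1 <= a <= 40; b must have the parity of D, and c = (b^2 - D)/(4a) must be an integer >= a.
Enumerate a = 1..40, b in [-a, a]:
  a=1: (1, 0, 1202)  [1]
  a=2: (2, 0, 601)  [1]
  a=3: (3, -2, 401), (3, 2, 401)  [2]
  a=4..5: none
  a=6: (6, -4, 201), (6, 4, 201)  [2]
  a=7: (7, -6, 173), (7, 6, 173)  [2]
  a=8: none
  a=9: (9, -4, 134), (9, 4, 134)  [2]
  a=10..13: none
  a=14: (14, -8, 87), (14, 8, 87)  [2]
  a=15..17: none
  a=18: (18, -4, 67), (18, 4, 67)  [2]
  a=19..20: none
  a=21: (21, -20, 62), (21, -8, 58), (21, 8, 58), (21, 20, 62)  [4]
  a=22..26: none
  a=27: (27, -22, 49), (27, 22, 49)  [2]
  a=28: none
  a=29: (29, -8, 42), (29, 8, 42)  [2]
  a=30: none
  a=31: (31, -20, 42), (31, 20, 42)  [2]
  a=32..40: none
Total reduced forms: 1 + 1 + 2 + 2 + 2 + 2 + 2 + 2 + 4 + 2 + 2 + 2 = 24
h = 24

24


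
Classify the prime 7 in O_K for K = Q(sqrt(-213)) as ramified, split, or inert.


K = Q(sqrt(-213)). Since d mod 4 = 3, disc(K) = -852.
Check p | disc: -852 mod 7 = 2.
p does not divide disc. Compute Legendre symbol (d/p):
4^((7-1)/2) mod 7 = 1
(d/p) = 1, so p splits: (p) = P*P' with e=1, f=1, g=2.
Therefore p is split.

split


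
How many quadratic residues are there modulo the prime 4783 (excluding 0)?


For prime p, the number of non-zero quadratic residues is (p-1)/2.
= (4783-1)/2
= 2391

2391


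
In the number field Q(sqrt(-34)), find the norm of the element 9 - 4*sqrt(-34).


N(a + b*sqrt(d)) = a^2 - d*b^2
= (9)^2 - (-34)*(-4)^2
= 81 + 544
= 625

625


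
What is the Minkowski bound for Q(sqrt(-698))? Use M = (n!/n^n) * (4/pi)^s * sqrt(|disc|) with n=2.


d = -698, d mod 4 = 2, so disc(K) = 4d = -2792; |disc(K)| = 2792
Imaginary quadratic field, so n = 2, s = r2 = 1, r1 = 0
M = (n!/n^n) * (4/pi)^s * sqrt(|disc(K)|) = (2!/2^2) * (4/pi)^1 * sqrt(2792)
= 0.5 * 1.273240 * 52.839379
= 33.6386

33.6386


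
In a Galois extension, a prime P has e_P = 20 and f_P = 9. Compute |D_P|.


|D_P| = e * f
= 20 * 9
= 180

180


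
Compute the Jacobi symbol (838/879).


Compute (838/879) via quadratic reciprocity:
  pull out 2: (2/879) = +1  (since 879 mod 8 = 7)
  reciprocity: (419/879) -> -(879/419)
  reduce: (41/419)
  reciprocity: (41/419) -> +(419/41)
  reduce: (9/41)
  reciprocity: (9/41) -> +(41/9)
  reduce: (5/9)
  reciprocity: (5/9) -> +(9/5)
  reduce: (4/5)
  pull out 2: (2/5) = -1  (since 5 mod 8 = 5)
  pull out 2: (2/5) = -1  (since 5 mod 8 = 5)
  (1/5) = 1
Product of signs = -1

-1


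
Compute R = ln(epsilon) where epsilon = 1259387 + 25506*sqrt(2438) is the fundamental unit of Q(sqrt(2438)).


epsilon = 1259387 + 25506*sqrt(2438)
= 2.5188e+06
R = ln(2.5188e+06)
= 14.7393

14.7393


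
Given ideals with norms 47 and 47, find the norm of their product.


N(IJ) = N(I) * N(J)
= 47 * 47
= 2209

2209


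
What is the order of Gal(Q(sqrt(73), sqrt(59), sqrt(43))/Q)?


The 3 square roots of distinct primes are multiplicatively independent over Q,
so [K:Q] = 2^3 and Gal(K/Q) is isomorphic to (Z/2Z)^3.
|Gal| = 2^3 = 8

8


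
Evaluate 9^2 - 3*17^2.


x^2 - d*y^2
= 9^2 - 3*17^2
= 81 - 867
= -786

-786


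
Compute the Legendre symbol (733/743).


p = 743 is prime, so compute (733/743) with the reciprocity algorithm (Jacobi-symbol steps: pull out 2s via (2/n), flip via reciprocity, reduce):
  reciprocity: (733/743) -> +(743/733)
  reduce: (10/733)
  pull out 2: (2/733) = -1  (since 733 mod 8 = 5)
  reciprocity: (5/733) -> +(733/5)
  reduce: (3/5)
  reciprocity: (3/5) -> +(5/3)
  reduce: (2/3)
  pull out 2: (2/3) = -1  (since 3 mod 8 = 3)
  (1/3) = 1
Product of signs = 1
(733/743) = 1

1


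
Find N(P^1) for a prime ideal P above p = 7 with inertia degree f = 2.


N(P^a) = p^(a*f)
= 7^(1*2)
= 7^2
= 49

49
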